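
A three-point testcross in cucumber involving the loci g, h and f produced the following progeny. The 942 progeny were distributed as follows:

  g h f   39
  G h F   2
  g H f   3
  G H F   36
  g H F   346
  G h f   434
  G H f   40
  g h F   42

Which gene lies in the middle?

The two most frequent reciprocal classes, G h f and g H F, are the parental types, so the F1 was G h f / g H F.
The two rarest classes, G h F and g H f, are the double crossovers. Comparing them with the parentals, only the f allele has switched, so f is the middle locus and the order is g – f – h.

f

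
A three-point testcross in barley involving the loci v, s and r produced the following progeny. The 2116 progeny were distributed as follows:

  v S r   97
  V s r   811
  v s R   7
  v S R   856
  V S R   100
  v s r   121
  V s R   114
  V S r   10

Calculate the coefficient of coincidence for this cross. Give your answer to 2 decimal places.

0.66

The two most frequent reciprocal classes, V s r and v S R, are the parental types, so the F1 was V s r / v S R.
The two rarest classes, V S r and v s R, are the double crossovers. Comparing them with the parentals, only the s allele has switched, so s is the middle locus and the order is v – s – r.
v–s: (221 + 17)/2116 = 0.1125; s–r: (211 + 17)/2116 = 0.1078.
Expected DCO frequency = 0.1125 × 0.1078 ≈ 0.01213; observed = 17/2116 ≈ 0.00803.
Coefficient of coincidence = 0.00803/0.01213 ≈ 0.66.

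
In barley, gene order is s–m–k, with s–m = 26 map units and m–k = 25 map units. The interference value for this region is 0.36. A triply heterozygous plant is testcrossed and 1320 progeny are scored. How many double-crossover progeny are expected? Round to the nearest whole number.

Map distances give recombination frequencies of 0.260 and 0.250 for the two intervals.
With interference 0.36 (so coincidence = 0.64), expected double-crossover frequency = 0.260 × 0.250 × 0.64 = 0.04160.
Expected number = 0.04160 × 1320 = 54.91 ≈ 55.

55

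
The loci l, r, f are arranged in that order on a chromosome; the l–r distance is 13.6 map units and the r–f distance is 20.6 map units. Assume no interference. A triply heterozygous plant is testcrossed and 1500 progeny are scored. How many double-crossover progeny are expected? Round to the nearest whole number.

42

Map distances give recombination frequencies of 0.136 and 0.206 for the two intervals.
With no interference, expected double-crossover frequency = 0.136 × 0.206 = 0.02802.
Expected number = 0.02802 × 1500 = 42.02 ≈ 42.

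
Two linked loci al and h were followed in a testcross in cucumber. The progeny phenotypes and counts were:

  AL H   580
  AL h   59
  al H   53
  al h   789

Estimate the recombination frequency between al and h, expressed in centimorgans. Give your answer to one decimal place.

The two most frequent classes, AL H (580) and al h (789), are the parental types, so the F1 was AL H / al h.
The recombinant classes are AL h and al H: 59 + 53 = 112.
Recombination frequency = 112/1481 = 0.0756 ≈ 7.6%, i.e. 7.6 centimorgans.

7.6 centimorgans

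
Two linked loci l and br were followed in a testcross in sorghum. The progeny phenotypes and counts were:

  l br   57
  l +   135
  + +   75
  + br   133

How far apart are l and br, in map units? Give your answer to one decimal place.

The two most frequent classes, + br (133) and l + (135), are the parental types, so the F1 was + br / l +.
The recombinant classes are + + and l br: 75 + 57 = 132.
Recombination frequency = 132/400 = 0.3300 ≈ 33.0%, i.e. 33.0 map units.

33.0 map units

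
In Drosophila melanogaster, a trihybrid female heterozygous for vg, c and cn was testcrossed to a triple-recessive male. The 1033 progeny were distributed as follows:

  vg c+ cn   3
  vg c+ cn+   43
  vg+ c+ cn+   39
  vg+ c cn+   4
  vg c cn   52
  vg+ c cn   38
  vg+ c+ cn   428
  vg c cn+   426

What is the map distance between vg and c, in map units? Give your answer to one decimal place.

8.5 map units

The two most frequent reciprocal classes, vg c cn+ and vg+ c+ cn, are the parental types, so the F1 was vg c cn+ / vg+ c+ cn.
The two rarest classes, vg+ c cn+ and vg c+ cn, are the double crossovers. Comparing them with the parentals, only the vg allele has switched, so vg is the middle locus and the order is cn – vg – c.
Crossovers in the vg–c interval produce the single-crossover classes vg c+ cn+ and vg+ c cn (43 + 38 = 81) plus the double crossovers (7).
RF(vg–c) = (81 + 7) / 1033 = 88/1033 = 0.0852 → 8.5 map units.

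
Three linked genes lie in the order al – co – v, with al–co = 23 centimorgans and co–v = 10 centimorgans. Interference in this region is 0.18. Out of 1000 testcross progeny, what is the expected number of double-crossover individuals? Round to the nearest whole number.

Map distances give recombination frequencies of 0.230 and 0.100 for the two intervals.
With interference 0.18 (so coincidence = 0.82), expected double-crossover frequency = 0.230 × 0.100 × 0.82 = 0.01886.
Expected number = 0.01886 × 1000 = 18.86 ≈ 19.

19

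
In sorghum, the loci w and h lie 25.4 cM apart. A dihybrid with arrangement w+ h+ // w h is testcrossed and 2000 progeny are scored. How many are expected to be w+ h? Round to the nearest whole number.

254

A map distance of 25.4 cM corresponds to a recombination frequency of 0.254.
The F1 is w+ h+ / w h, so w+ h is a recombinant gamete class with expected frequency r/2 = 0.254/2 = 0.1270.
Expected number = 0.1270 × 2000 = 254.00 ≈ 254.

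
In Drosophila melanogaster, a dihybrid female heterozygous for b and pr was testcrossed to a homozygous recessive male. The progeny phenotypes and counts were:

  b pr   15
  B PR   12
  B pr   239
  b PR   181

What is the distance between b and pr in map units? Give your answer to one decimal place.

6.0 map units

The two most frequent classes, B pr (239) and b PR (181), are the parental types, so the F1 was B pr / b PR.
The recombinant classes are B PR and b pr: 12 + 15 = 27.
Recombination frequency = 27/447 = 0.0604 ≈ 6.0%, i.e. 6.0 map units.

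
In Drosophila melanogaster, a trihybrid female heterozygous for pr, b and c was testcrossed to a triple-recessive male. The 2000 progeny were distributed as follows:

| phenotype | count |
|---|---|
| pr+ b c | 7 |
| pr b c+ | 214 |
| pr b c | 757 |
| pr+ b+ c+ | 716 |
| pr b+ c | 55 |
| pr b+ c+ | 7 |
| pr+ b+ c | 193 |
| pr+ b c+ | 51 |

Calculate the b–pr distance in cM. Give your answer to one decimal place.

The two most frequent reciprocal classes, pr+ b+ c+ and pr b c, are the parental types, so the F1 was pr+ b+ c+ / pr b c.
The two rarest classes, pr b+ c+ and pr+ b c, are the double crossovers. Comparing them with the parentals, only the pr allele has switched, so pr is the middle locus and the order is c – pr – b.
Crossovers in the pr–b interval produce the single-crossover classes pr+ b c+ and pr b+ c (51 + 55 = 106) plus the double crossovers (14).
RF(pr–b) = (106 + 14) / 2000 = 120/2000 = 0.0600 → 6.0 cM.

6.0 cM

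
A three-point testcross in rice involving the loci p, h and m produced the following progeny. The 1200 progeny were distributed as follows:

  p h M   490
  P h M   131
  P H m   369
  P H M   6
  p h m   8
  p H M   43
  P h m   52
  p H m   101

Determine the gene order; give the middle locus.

The two most frequent reciprocal classes, p h M and P H m, are the parental types, so the F1 was p h M / P H m.
The two rarest classes, p h m and P H M, are the double crossovers. Comparing them with the parentals, only the m allele has switched, so m is the middle locus and the order is h – m – p.

m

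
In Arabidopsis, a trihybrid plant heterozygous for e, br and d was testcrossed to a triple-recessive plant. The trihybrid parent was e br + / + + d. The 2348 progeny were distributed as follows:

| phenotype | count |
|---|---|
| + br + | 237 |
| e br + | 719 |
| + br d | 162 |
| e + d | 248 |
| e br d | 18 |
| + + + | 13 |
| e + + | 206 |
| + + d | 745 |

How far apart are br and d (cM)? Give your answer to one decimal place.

17.0 cM

The two rarest classes, e br d and + + +, are the double crossovers. Comparing them with the parentals, only the d allele has switched, so d is the middle locus and the order is br – d – e.
Crossovers in the br–d interval produce the single-crossover classes e + + and + br d (206 + 162 = 368) plus the double crossovers (31).
RF(br–d) = (368 + 31) / 2348 = 399/2348 = 0.1699 → 17.0 cM.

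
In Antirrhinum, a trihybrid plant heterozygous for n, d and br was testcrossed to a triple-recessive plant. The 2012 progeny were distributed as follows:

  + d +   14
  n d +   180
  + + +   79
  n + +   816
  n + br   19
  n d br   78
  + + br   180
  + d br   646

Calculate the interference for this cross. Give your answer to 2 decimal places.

The two most frequent reciprocal classes, + d br and n + +, are the parental types, so the F1 was + d br / n + +.
The two rarest classes, + d + and n + br, are the double crossovers. Comparing them with the parentals, only the br allele has switched, so br is the middle locus and the order is n – br – d.
n–br: (157 + 33)/2012 = 0.0944; br–d: (360 + 33)/2012 = 0.1953.
Expected DCO frequency = 0.0944 × 0.1953 ≈ 0.01844; observed = 33/2012 ≈ 0.01640.
Coefficient of coincidence = 0.01640/0.01844 ≈ 0.89; interference = 1 − 0.89 = 0.11.

0.11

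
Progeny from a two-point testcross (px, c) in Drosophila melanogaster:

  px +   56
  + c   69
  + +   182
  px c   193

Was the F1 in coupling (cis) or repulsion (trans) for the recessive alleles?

The two most frequent classes are + + (182) and px c (193); these are the parental (non-recombinant) types.
So the F1 carried + + on one chromosome and px c on the other — the recessive alleles are on the same chromosome (cis / coupling).

cis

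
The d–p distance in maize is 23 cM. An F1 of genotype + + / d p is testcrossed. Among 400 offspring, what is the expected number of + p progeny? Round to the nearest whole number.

46

A map distance of 23 cM corresponds to a recombination frequency of 0.230.
The F1 is + + / d p, so + p is a recombinant gamete class with expected frequency r/2 = 0.230/2 = 0.1150.
Expected number = 0.1150 × 400 = 46.00 ≈ 46.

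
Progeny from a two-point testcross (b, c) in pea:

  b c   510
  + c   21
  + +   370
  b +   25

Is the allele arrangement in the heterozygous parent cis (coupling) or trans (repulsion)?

The two most frequent classes are + + (370) and b c (510); these are the parental (non-recombinant) types.
So the F1 carried + + on one chromosome and b c on the other — the recessive alleles are on the same chromosome (cis / coupling).

cis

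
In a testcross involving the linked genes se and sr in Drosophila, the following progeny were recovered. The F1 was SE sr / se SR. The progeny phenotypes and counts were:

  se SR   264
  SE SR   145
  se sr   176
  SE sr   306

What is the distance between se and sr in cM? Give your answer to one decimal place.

36.0 cM

The recombinant classes are SE SR and se sr: 145 + 176 = 321.
Recombination frequency = 321/891 = 0.3603 ≈ 36.0%, i.e. 36.0 cM.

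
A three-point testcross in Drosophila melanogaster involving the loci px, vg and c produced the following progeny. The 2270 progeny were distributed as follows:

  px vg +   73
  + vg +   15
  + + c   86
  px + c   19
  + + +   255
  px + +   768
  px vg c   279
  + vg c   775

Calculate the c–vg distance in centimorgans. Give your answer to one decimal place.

8.5 centimorgans

The two most frequent reciprocal classes, + vg c and px + +, are the parental types, so the F1 was + vg c / px + +.
The two rarest classes, + vg + and px + c, are the double crossovers. Comparing them with the parentals, only the c allele has switched, so c is the middle locus and the order is vg – c – px.
Crossovers in the vg–c interval produce the single-crossover classes + + c and px vg + (86 + 73 = 159) plus the double crossovers (34).
RF(vg–c) = (159 + 34) / 2270 = 193/2270 = 0.0850 → 8.5 centimorgans.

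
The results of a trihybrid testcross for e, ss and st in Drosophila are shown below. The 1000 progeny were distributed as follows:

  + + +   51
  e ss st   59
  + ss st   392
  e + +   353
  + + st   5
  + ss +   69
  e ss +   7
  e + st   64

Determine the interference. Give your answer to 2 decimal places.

0.32

The two most frequent reciprocal classes, + ss st and e + +, are the parental types, so the F1 was + ss st / e + +.
The two rarest classes, + + st and e ss +, are the double crossovers. Comparing them with the parentals, only the ss allele has switched, so ss is the middle locus and the order is st – ss – e.
st–ss: (133 + 12)/1000 = 0.1450; ss–e: (110 + 12)/1000 = 0.1220.
Expected DCO frequency = 0.1450 × 0.1220 ≈ 0.01769; observed = 12/1000 ≈ 0.01200.
Coefficient of coincidence = 0.01200/0.01769 ≈ 0.68; interference = 1 − 0.68 = 0.32.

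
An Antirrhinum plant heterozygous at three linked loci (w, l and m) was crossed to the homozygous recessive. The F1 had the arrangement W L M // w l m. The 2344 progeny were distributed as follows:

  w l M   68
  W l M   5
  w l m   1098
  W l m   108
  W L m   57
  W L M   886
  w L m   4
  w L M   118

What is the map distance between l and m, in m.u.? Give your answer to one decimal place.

5.7 m.u.

The two rarest classes, W l M and w L m, are the double crossovers. Comparing them with the parentals, only the l allele has switched, so l is the middle locus and the order is m – l – w.
Crossovers in the m–l interval produce the single-crossover classes W L m and w l M (57 + 68 = 125) plus the double crossovers (9).
RF(m–l) = (125 + 9) / 2344 = 134/2344 = 0.0572 → 5.7 m.u.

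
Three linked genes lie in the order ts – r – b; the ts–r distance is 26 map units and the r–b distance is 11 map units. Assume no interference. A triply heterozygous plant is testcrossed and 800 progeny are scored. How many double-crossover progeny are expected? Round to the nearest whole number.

Map distances give recombination frequencies of 0.260 and 0.110 for the two intervals.
With no interference, expected double-crossover frequency = 0.260 × 0.110 = 0.02860.
Expected number = 0.02860 × 800 = 22.88 ≈ 23.

23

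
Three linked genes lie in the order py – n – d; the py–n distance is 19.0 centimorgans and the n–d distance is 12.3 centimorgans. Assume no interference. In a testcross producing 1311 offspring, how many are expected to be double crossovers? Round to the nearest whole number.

31

Map distances give recombination frequencies of 0.190 and 0.123 for the two intervals.
With no interference, expected double-crossover frequency = 0.190 × 0.123 = 0.02337.
Expected number = 0.02337 × 1311 = 30.64 ≈ 31.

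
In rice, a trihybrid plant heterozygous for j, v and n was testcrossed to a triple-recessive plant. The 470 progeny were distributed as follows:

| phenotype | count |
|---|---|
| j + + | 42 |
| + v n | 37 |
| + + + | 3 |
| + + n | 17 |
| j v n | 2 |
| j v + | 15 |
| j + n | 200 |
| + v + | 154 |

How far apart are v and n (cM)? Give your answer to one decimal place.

The two most frequent reciprocal classes, + v + and j + n, are the parental types, so the F1 was + v + / j + n.
The two rarest classes, + + + and j v n, are the double crossovers. Comparing them with the parentals, only the v allele has switched, so v is the middle locus and the order is n – v – j.
Crossovers in the n–v interval produce the single-crossover classes + v n and j + + (37 + 42 = 79) plus the double crossovers (5).
RF(n–v) = (79 + 5) / 470 = 84/470 = 0.1787 → 17.9 cM.

17.9 cM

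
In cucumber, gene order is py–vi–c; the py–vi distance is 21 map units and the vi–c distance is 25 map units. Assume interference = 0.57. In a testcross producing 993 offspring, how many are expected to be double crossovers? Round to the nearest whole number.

Map distances give recombination frequencies of 0.210 and 0.250 for the two intervals.
With interference 0.57 (so coincidence = 0.43), expected double-crossover frequency = 0.210 × 0.250 × 0.43 = 0.02258.
Expected number = 0.02258 × 993 = 22.42 ≈ 22.

22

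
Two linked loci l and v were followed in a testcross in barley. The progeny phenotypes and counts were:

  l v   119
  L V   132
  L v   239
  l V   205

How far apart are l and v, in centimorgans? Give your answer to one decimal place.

36.1 centimorgans

The two most frequent classes, L v (239) and l V (205), are the parental types, so the F1 was L v / l V.
The recombinant classes are L V and l v: 132 + 119 = 251.
Recombination frequency = 251/695 = 0.3612 ≈ 36.1%, i.e. 36.1 centimorgans.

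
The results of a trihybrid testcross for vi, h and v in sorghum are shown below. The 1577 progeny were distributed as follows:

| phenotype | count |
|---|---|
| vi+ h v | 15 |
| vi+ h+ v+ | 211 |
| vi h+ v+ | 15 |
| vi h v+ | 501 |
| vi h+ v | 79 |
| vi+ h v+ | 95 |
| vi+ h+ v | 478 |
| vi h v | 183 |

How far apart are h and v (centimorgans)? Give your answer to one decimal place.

26.9 centimorgans

The two most frequent reciprocal classes, vi h v+ and vi+ h+ v, are the parental types, so the F1 was vi h v+ / vi+ h+ v.
The two rarest classes, vi h+ v+ and vi+ h v, are the double crossovers. Comparing them with the parentals, only the h allele has switched, so h is the middle locus and the order is v – h – vi.
Crossovers in the v–h interval produce the single-crossover classes vi h v and vi+ h+ v+ (183 + 211 = 394) plus the double crossovers (30).
RF(v–h) = (394 + 30) / 1577 = 424/1577 = 0.2689 → 26.9 centimorgans.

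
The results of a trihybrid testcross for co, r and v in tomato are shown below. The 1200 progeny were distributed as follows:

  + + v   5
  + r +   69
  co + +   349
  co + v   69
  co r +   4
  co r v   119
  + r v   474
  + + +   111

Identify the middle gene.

The two most frequent reciprocal classes, + r v and co + +, are the parental types, so the F1 was + r v / co + +.
The two rarest classes, + + v and co r +, are the double crossovers. Comparing them with the parentals, only the r allele has switched, so r is the middle locus and the order is v – r – co.

r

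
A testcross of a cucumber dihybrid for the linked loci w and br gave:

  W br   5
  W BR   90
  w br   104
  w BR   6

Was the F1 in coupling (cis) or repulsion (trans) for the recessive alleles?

The two most frequent classes are W BR (90) and w br (104); these are the parental (non-recombinant) types.
So the F1 carried W BR on one chromosome and w br on the other — the recessive alleles are on the same chromosome (cis / coupling).

cis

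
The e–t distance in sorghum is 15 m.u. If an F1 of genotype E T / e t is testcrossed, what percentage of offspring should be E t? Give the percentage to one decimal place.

7.5%

A map distance of 15 m.u. corresponds to a recombination frequency of 0.150.
The F1 is E T / e t, so E t is a recombinant gamete class with expected frequency r/2 = 0.150/2 = 0.0750.
That is 0.0750 = 7.5% of the progeny.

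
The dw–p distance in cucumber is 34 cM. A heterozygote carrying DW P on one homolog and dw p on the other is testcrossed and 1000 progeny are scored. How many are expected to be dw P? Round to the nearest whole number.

170

A map distance of 34 cM corresponds to a recombination frequency of 0.340.
The F1 is DW P / dw p, so dw P is a recombinant gamete class with expected frequency r/2 = 0.340/2 = 0.1700.
Expected number = 0.1700 × 1000 = 170.00 ≈ 170.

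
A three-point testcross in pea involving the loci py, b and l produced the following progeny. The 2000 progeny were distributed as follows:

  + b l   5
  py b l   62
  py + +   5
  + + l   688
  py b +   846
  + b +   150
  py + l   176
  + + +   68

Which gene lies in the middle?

b

The two most frequent reciprocal classes, py b + and + + l, are the parental types, so the F1 was py b + / + + l.
The two rarest classes, py + + and + b l, are the double crossovers. Comparing them with the parentals, only the b allele has switched, so b is the middle locus and the order is l – b – py.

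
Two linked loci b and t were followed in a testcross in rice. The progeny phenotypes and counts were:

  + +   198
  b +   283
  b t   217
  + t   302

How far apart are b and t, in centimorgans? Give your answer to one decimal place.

41.5 centimorgans

The two most frequent classes, + t (302) and b + (283), are the parental types, so the F1 was + t / b +.
The recombinant classes are + + and b t: 198 + 217 = 415.
Recombination frequency = 415/1000 = 0.4150 ≈ 41.5%, i.e. 41.5 centimorgans.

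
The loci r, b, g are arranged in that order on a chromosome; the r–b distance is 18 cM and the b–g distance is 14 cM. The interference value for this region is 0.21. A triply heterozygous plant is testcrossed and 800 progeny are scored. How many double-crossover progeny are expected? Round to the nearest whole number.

16

Map distances give recombination frequencies of 0.180 and 0.140 for the two intervals.
With interference 0.21 (so coincidence = 0.79), expected double-crossover frequency = 0.180 × 0.140 × 0.79 = 0.01991.
Expected number = 0.01991 × 800 = 15.93 ≈ 16.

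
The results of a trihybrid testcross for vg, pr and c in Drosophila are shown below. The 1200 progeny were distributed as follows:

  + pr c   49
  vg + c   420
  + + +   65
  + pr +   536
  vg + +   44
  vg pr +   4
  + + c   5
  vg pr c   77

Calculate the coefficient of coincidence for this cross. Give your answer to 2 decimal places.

0.70

The two most frequent reciprocal classes, vg + c and + pr +, are the parental types, so the F1 was vg + c / + pr +.
The two rarest classes, + + c and vg pr +, are the double crossovers. Comparing them with the parentals, only the vg allele has switched, so vg is the middle locus and the order is pr – vg – c.
pr–vg: (142 + 9)/1200 = 0.1258; vg–c: (93 + 9)/1200 = 0.0850.
Expected DCO frequency = 0.1258 × 0.0850 ≈ 0.01069; observed = 9/1200 ≈ 0.00750.
Coefficient of coincidence = 0.00750/0.01069 ≈ 0.70.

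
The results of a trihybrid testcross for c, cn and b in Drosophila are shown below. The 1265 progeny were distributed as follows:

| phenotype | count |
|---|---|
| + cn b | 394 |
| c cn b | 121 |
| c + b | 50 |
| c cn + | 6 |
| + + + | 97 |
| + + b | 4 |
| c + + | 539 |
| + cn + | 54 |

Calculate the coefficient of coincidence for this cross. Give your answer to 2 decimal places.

0.49

The two most frequent reciprocal classes, c + + and + cn b, are the parental types, so the F1 was c + + / + cn b.
The two rarest classes, c cn + and + + b, are the double crossovers. Comparing them with the parentals, only the cn allele has switched, so cn is the middle locus and the order is b – cn – c.
b–cn: (104 + 10)/1265 = 0.0901; cn–c: (218 + 10)/1265 = 0.1802.
Expected DCO frequency = 0.0901 × 0.1802 ≈ 0.01624; observed = 10/1265 ≈ 0.00791.
Coefficient of coincidence = 0.00791/0.01624 ≈ 0.49.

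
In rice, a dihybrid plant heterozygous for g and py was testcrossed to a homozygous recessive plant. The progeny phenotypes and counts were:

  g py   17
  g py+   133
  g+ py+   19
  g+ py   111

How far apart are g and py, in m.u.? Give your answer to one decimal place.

12.9 m.u.

The two most frequent classes, g+ py (111) and g py+ (133), are the parental types, so the F1 was g+ py / g py+.
The recombinant classes are g+ py+ and g py: 19 + 17 = 36.
Recombination frequency = 36/280 = 0.1286 ≈ 12.9%, i.e. 12.9 m.u.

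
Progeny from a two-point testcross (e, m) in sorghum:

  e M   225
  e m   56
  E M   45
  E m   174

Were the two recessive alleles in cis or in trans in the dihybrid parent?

trans

The two most frequent classes are E m (174) and e M (225); these are the parental (non-recombinant) types.
So the F1 carried E m on one chromosome and e M on the other — the recessive alleles are on opposite chromosomes (trans / repulsion).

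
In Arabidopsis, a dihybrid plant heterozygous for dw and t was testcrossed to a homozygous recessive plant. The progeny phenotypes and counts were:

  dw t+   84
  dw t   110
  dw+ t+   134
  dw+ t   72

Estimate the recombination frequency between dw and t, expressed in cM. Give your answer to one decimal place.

39.0 cM

The two most frequent classes, dw+ t+ (134) and dw t (110), are the parental types, so the F1 was dw+ t+ / dw t.
The recombinant classes are dw+ t and dw t+: 72 + 84 = 156.
Recombination frequency = 156/400 = 0.3900 ≈ 39.0%, i.e. 39.0 cM.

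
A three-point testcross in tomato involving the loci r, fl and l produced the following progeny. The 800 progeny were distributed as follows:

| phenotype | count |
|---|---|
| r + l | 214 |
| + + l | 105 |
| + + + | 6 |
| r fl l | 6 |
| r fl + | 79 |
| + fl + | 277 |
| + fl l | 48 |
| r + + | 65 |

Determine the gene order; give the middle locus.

The two most frequent reciprocal classes, r + l and + fl +, are the parental types, so the F1 was r + l / + fl +.
The two rarest classes, r fl l and + + +, are the double crossovers. Comparing them with the parentals, only the fl allele has switched, so fl is the middle locus and the order is r – fl – l.

fl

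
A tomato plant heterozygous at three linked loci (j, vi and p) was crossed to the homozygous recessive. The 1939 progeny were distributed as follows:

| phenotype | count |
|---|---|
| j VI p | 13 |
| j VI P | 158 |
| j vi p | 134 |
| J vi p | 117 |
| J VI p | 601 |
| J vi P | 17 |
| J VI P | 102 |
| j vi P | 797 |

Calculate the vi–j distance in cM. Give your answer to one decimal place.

The two most frequent reciprocal classes, j vi P and J VI p, are the parental types, so the F1 was j vi P / J VI p.
The two rarest classes, J vi P and j VI p, are the double crossovers. Comparing them with the parentals, only the j allele has switched, so j is the middle locus and the order is p – j – vi.
Crossovers in the j–vi interval produce the single-crossover classes j VI P and J vi p (158 + 117 = 275) plus the double crossovers (30).
RF(j–vi) = (275 + 30) / 1939 = 305/1939 = 0.1573 → 15.7 cM.

15.7 cM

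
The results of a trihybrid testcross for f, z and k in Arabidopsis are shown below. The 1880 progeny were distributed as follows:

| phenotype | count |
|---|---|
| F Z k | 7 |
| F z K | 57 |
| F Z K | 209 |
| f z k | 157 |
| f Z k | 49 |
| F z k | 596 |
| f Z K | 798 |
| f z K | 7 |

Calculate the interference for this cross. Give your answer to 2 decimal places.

The two most frequent reciprocal classes, f Z K and F z k, are the parental types, so the F1 was f Z K / F z k.
The two rarest classes, f z K and F Z k, are the double crossovers. Comparing them with the parentals, only the z allele has switched, so z is the middle locus and the order is f – z – k.
f–z: (366 + 14)/1880 = 0.2021; z–k: (106 + 14)/1880 = 0.0638.
Expected DCO frequency = 0.2021 × 0.0638 ≈ 0.01289; observed = 14/1880 ≈ 0.00745.
Coefficient of coincidence = 0.00745/0.01289 ≈ 0.58; interference = 1 − 0.58 = 0.42.

0.42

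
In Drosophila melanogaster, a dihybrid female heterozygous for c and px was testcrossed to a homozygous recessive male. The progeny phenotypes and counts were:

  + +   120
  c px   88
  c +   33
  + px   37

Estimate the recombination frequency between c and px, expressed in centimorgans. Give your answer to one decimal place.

25.2 centimorgans

The two most frequent classes, + + (120) and c px (88), are the parental types, so the F1 was + + / c px.
The recombinant classes are + px and c +: 37 + 33 = 70.
Recombination frequency = 70/278 = 0.2518 ≈ 25.2%, i.e. 25.2 centimorgans.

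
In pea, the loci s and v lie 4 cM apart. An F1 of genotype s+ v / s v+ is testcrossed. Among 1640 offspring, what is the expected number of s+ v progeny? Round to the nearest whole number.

787

A map distance of 4 cM corresponds to a recombination frequency of 0.040.
The F1 is s+ v / s v+, so s+ v is a parental gamete class with expected frequency (1 − r)/2 = 0.960/2 = 0.4800.
Expected number = 0.4800 × 1640 = 787.20 ≈ 787.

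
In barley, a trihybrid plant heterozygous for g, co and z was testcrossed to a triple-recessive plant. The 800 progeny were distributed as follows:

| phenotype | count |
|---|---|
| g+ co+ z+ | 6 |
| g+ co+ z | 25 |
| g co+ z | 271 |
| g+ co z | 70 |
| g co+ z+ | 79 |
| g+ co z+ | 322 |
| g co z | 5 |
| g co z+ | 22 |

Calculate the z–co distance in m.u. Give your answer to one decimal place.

The two most frequent reciprocal classes, g+ co z+ and g co+ z, are the parental types, so the F1 was g+ co z+ / g co+ z.
The two rarest classes, g+ co+ z+ and g co z, are the double crossovers. Comparing them with the parentals, only the co allele has switched, so co is the middle locus and the order is z – co – g.
Crossovers in the z–co interval produce the single-crossover classes g+ co z and g co+ z+ (70 + 79 = 149) plus the double crossovers (11).
RF(z–co) = (149 + 11) / 800 = 160/800 = 0.2000 → 20.0 m.u.

20.0 m.u.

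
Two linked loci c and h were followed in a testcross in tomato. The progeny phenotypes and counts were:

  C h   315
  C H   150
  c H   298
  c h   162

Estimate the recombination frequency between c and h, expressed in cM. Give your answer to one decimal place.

33.7 cM

The two most frequent classes, C h (315) and c H (298), are the parental types, so the F1 was C h / c H.
The recombinant classes are C H and c h: 150 + 162 = 312.
Recombination frequency = 312/925 = 0.3373 ≈ 33.7%, i.e. 33.7 cM.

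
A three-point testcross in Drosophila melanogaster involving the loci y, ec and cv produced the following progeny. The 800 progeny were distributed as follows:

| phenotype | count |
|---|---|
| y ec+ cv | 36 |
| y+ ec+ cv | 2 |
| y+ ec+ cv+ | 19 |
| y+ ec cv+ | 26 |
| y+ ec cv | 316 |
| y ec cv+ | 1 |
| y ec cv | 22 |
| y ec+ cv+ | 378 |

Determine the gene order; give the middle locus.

The two most frequent reciprocal classes, y ec+ cv+ and y+ ec cv, are the parental types, so the F1 was y ec+ cv+ / y+ ec cv.
The two rarest classes, y ec cv+ and y+ ec+ cv, are the double crossovers. Comparing them with the parentals, only the ec allele has switched, so ec is the middle locus and the order is cv – ec – y.

ec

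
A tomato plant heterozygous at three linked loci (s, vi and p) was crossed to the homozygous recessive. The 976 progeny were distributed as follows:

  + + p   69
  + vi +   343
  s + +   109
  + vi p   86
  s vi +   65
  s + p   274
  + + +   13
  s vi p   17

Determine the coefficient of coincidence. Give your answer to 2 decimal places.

0.79

The two most frequent reciprocal classes, + vi + and s + p, are the parental types, so the F1 was + vi + / s + p.
The two rarest classes, + + + and s vi p, are the double crossovers. Comparing them with the parentals, only the vi allele has switched, so vi is the middle locus and the order is p – vi – s.
p–vi: (195 + 30)/976 = 0.2305; vi–s: (134 + 30)/976 = 0.1680.
Expected DCO frequency = 0.2305 × 0.1680 ≈ 0.03872; observed = 30/976 ≈ 0.03074.
Coefficient of coincidence = 0.03074/0.03872 ≈ 0.79.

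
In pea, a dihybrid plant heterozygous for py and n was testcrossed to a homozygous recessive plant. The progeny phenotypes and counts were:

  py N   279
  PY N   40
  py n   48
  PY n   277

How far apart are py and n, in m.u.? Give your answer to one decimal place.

The two most frequent classes, PY n (277) and py N (279), are the parental types, so the F1 was PY n / py N.
The recombinant classes are PY N and py n: 40 + 48 = 88.
Recombination frequency = 88/644 = 0.1366 ≈ 13.7%, i.e. 13.7 m.u.

13.7 m.u.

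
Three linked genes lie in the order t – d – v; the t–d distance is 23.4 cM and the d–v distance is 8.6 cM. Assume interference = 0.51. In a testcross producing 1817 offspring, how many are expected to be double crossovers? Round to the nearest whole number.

18

Map distances give recombination frequencies of 0.234 and 0.086 for the two intervals.
With interference 0.51 (so coincidence = 0.49), expected double-crossover frequency = 0.234 × 0.086 × 0.49 = 0.00986.
Expected number = 0.00986 × 1817 = 17.92 ≈ 18.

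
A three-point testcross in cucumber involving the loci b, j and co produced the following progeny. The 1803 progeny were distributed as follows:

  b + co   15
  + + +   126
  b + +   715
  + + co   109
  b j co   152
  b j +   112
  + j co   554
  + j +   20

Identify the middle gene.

The two most frequent reciprocal classes, + j co and b + +, are the parental types, so the F1 was + j co / b + +.
The two rarest classes, + j + and b + co, are the double crossovers. Comparing them with the parentals, only the co allele has switched, so co is the middle locus and the order is j – co – b.

co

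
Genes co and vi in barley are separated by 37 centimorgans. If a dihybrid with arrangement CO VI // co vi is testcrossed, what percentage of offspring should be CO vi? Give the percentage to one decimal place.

18.5%

A map distance of 37 centimorgans corresponds to a recombination frequency of 0.370.
The F1 is CO VI / co vi, so CO vi is a recombinant gamete class with expected frequency r/2 = 0.370/2 = 0.1850.
That is 0.1850 = 18.5% of the progeny.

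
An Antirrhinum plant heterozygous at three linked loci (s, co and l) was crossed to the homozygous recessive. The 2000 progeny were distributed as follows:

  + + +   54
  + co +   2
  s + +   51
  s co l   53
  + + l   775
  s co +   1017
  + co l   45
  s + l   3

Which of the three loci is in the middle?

The two most frequent reciprocal classes, + + l and s co +, are the parental types, so the F1 was + + l / s co +.
The two rarest classes, s + l and + co +, are the double crossovers. Comparing them with the parentals, only the s allele has switched, so s is the middle locus and the order is co – s – l.

s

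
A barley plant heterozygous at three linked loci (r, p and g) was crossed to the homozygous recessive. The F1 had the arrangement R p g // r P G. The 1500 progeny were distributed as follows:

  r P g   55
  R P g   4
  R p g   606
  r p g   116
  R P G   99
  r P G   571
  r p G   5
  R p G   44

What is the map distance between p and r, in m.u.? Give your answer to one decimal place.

The two rarest classes, R P g and r p G, are the double crossovers. Comparing them with the parentals, only the p allele has switched, so p is the middle locus and the order is g – p – r.
Crossovers in the p–r interval produce the single-crossover classes r p g and R P G (116 + 99 = 215) plus the double crossovers (9).
RF(p–r) = (215 + 9) / 1500 = 224/1500 = 0.1493 → 14.9 m.u.

14.9 m.u.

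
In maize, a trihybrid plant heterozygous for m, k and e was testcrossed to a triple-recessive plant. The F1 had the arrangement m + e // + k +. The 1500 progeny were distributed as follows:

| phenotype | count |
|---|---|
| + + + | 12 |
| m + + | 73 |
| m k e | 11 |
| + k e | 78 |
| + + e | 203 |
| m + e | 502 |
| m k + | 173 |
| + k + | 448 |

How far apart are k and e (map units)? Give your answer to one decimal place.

The two rarest classes, m k e and + + +, are the double crossovers. Comparing them with the parentals, only the k allele has switched, so k is the middle locus and the order is m – k – e.
Crossovers in the k–e interval produce the single-crossover classes m + + and + k e (73 + 78 = 151) plus the double crossovers (23).
RF(k–e) = (151 + 23) / 1500 = 174/1500 = 0.1160 → 11.6 map units.

11.6 map units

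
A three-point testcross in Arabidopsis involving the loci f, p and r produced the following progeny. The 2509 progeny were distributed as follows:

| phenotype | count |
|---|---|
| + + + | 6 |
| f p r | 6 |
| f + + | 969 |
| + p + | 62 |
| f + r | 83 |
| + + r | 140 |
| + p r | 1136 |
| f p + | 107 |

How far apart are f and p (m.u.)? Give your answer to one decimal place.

10.3 m.u.

The two most frequent reciprocal classes, + p r and f + +, are the parental types, so the F1 was + p r / f + +.
The two rarest classes, f p r and + + +, are the double crossovers. Comparing them with the parentals, only the f allele has switched, so f is the middle locus and the order is p – f – r.
Crossovers in the p–f interval produce the single-crossover classes + + r and f p + (140 + 107 = 247) plus the double crossovers (12).
RF(p–f) = (247 + 12) / 2509 = 259/2509 = 0.1032 → 10.3 m.u.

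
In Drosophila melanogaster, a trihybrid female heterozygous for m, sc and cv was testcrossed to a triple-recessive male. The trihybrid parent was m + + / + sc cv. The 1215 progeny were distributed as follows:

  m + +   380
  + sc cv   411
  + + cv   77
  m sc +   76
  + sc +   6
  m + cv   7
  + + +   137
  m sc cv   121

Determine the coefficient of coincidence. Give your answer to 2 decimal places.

The two rarest classes, m + cv and + sc +, are the double crossovers. Comparing them with the parentals, only the cv allele has switched, so cv is the middle locus and the order is m – cv – sc.
m–cv: (258 + 13)/1215 = 0.2230; cv–sc: (153 + 13)/1215 = 0.1366.
Expected DCO frequency = 0.2230 × 0.1366 ≈ 0.03046; observed = 13/1215 ≈ 0.01070.
Coefficient of coincidence = 0.01070/0.03046 ≈ 0.35.

0.35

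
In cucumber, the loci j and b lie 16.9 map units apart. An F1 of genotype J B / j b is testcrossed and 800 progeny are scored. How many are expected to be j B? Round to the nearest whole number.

68

A map distance of 16.9 map units corresponds to a recombination frequency of 0.169.
The F1 is J B / j b, so j B is a recombinant gamete class with expected frequency r/2 = 0.169/2 = 0.0845.
Expected number = 0.0845 × 800 = 67.60 ≈ 68.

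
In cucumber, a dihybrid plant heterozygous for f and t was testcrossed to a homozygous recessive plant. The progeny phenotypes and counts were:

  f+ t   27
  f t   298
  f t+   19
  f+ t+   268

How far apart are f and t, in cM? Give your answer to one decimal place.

7.5 cM

The two most frequent classes, f+ t+ (268) and f t (298), are the parental types, so the F1 was f+ t+ / f t.
The recombinant classes are f+ t and f t+: 27 + 19 = 46.
Recombination frequency = 46/612 = 0.0752 ≈ 7.5%, i.e. 7.5 cM.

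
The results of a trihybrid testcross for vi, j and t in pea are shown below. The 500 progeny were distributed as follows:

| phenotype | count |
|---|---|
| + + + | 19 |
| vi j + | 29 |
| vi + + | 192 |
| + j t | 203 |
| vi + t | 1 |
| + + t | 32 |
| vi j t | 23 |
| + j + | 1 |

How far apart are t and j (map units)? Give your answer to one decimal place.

The two most frequent reciprocal classes, vi + + and + j t, are the parental types, so the F1 was vi + + / + j t.
The two rarest classes, vi + t and + j +, are the double crossovers. Comparing them with the parentals, only the t allele has switched, so t is the middle locus and the order is j – t – vi.
Crossovers in the j–t interval produce the single-crossover classes vi j + and + + t (29 + 32 = 61) plus the double crossovers (2).
RF(j–t) = (61 + 2) / 500 = 63/500 = 0.1260 → 12.6 map units.

12.6 map units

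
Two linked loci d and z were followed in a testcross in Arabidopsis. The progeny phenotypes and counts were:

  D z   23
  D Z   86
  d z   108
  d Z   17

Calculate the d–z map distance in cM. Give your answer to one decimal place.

The two most frequent classes, D Z (86) and d z (108), are the parental types, so the F1 was D Z / d z.
The recombinant classes are D z and d Z: 23 + 17 = 40.
Recombination frequency = 40/234 = 0.1709 ≈ 17.1%, i.e. 17.1 cM.

17.1 cM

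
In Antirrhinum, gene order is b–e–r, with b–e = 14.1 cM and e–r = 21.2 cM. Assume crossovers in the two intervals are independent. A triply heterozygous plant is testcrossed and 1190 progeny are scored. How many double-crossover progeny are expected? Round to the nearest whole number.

Map distances give recombination frequencies of 0.141 and 0.212 for the two intervals.
With no interference, expected double-crossover frequency = 0.141 × 0.212 = 0.02989.
Expected number = 0.02989 × 1190 = 35.57 ≈ 36.

36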